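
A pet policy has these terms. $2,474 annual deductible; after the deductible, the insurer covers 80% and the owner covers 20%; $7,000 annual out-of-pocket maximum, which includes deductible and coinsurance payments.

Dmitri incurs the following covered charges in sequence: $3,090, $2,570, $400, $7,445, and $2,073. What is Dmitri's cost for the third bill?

#1 ($3,090): $2,474 to deductible, leaving $616; 20% of $616 = $123.20. Owner pays $2,597.20; OOP now $2,597.20.
#2 ($2,570): 20% coinsurance on $2,570 = $514. Owner owes $514 (running OOP $3,111.20).
#3 ($400): 20% coinsurance on $400 = $80. Cost to owner: $80. OOP to date $3,191.20.

$80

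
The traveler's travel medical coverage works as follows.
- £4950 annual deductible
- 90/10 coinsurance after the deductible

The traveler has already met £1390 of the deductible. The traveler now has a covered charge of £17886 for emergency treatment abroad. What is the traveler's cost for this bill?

£1390 of the £4950 deductible is already met, leaving £3560.
That leaves £17886 − £3560 = £14326 for coinsurance.
Traveler's 10% share of £14326 is £1432.60.
So the traveler owes £3560 + £1432.60 = £4992.60.

£4992.60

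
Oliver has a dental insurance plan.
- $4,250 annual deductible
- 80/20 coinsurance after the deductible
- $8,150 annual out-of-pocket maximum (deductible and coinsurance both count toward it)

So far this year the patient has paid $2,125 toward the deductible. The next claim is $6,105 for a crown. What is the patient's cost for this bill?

Deductible still to meet: $4,250 − $2,125 = $2,125.
After the $2,125 deductible portion, $6,105 − $2,125 = $3,980 is subject to coinsurance.
20% of $3,980 = $796 falls to the patient.
That puts the patient's cost at $2,125 + $796 = $2,921 before any cap.
Year-to-date out-of-pocket becomes $2,125 + $2,921 = $5,046, still under the $8,150 maximum, so no cap applies.

$2,921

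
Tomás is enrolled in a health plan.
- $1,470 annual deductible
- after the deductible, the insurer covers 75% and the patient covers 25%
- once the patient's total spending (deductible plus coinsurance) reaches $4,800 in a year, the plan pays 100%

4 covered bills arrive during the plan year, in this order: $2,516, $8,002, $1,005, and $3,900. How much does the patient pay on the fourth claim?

$816.75

Claim 1 ($2,516): deductible takes $1,470, $1,046 remains; patient's 25% is $261.50. Patient owes $1,731.50 (running OOP $1,731.50).
Claim 2 ($8,002): deductible already satisfied, so patient's share is 25% × $8,002 = $2,000.50. Cost to patient: $2,000.50. OOP to date $3,732.
Claim 3 ($1,005): 25% coinsurance on $1,005 = $251.25. Patient pays $251.25; OOP now $3,983.25.
Claim 4 ($3,900): deductible met; 25% of $3,900 = $975. That would push OOP to $4,958.25, over the $4,800 cap, so patient pays $4,800 − $3,983.25 = $816.75.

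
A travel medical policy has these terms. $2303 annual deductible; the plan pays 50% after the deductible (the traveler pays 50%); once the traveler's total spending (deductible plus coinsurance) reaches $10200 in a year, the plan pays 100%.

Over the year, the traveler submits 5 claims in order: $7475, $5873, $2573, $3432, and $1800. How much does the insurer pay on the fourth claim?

#1 ($7475): $2303 finishes the deductible; $5172 goes to coinsurance; coinsurance $5172 × 50% = $2586. Traveler pays $4889; OOP now $4889. Plan pays $7475 − $4889 = $2586.
#2 ($5873): 50% coinsurance on $5873 = $2936.50. Cost to traveler: $2936.50. OOP to date $7825.50. Plan pays $5873 − $2936.50 = $2936.50.
#3 ($2573): 50% coinsurance on $2573 = $1286.50. Traveler pays $1286.50; OOP now $9112. Insurer: $2573 − $1286.50 = $1286.50.
#4 ($3432): 50% coinsurance on $3432 = $1716. Adding that to $9112 gives $10828, past the $10200 cap; traveler pays only $10200 − $9112 = $1088. Insurer: $3432 − $1088 = $2344.

$2344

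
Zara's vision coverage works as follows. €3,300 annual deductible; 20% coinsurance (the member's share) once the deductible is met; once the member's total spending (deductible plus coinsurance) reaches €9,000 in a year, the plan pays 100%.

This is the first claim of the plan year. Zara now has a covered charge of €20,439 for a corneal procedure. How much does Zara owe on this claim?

The full €3,300 deductible is still open; €3,300 of this bill applies to it.
After the €3,300 deductible portion, €20,439 − €3,300 = €17,139 is subject to coinsurance.
20% of €17,139 = €3,427.80 falls to the member.
That puts the member's cost at €3,300 + €3,427.80 = €6,727.80 before any cap.
Total out-of-pocket so far would be €0 + €6,727.80 = €6,727.80, below the €9,000 cap — no reduction.

€6,727.80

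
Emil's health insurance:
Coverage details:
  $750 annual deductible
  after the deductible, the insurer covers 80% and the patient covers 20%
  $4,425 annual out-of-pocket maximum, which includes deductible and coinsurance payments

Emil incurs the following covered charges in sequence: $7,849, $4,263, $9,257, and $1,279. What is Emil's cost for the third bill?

$1,402.60

#1 ($7,849): deductible takes $750, $7,099 remains; 20% of $7,099 = $1,419.80. Patient owes $2,169.80 (running OOP $2,169.80).
#2 ($4,263): deductible already satisfied, so patient's share is 20% × $4,263 = $852.60. Patient pays $852.60; OOP now $3,022.40.
#3 ($9,257): 20% coinsurance on $9,257 = $1,851.40. That would push OOP to $4,873.80, over the $4,425 cap, so patient pays $4,425 − $3,022.40 = $1,402.60.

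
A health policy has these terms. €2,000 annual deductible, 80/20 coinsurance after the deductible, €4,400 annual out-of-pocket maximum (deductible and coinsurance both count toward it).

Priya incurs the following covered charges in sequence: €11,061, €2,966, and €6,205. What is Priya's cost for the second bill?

Claim 1 (€11,061): €2,000 finishes the deductible; €9,061 goes to coinsurance; patient's 20% is €1,812.20. Cost to patient: €3,812.20. OOP to date €3,812.20.
Claim 2 (€2,966): deductible already satisfied, so patient's share is 20% × €2,966 = €593.20. That would push OOP to €4,405.40, over the €4,400 cap, so patient pays €4,400 − €3,812.20 = €587.80.

€587.80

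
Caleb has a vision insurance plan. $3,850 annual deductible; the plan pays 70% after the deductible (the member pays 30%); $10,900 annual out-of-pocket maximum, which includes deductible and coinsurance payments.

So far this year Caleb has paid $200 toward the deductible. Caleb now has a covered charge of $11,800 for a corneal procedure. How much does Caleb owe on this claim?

$6,095

$200 of the $3,850 deductible is already met, leaving $3,650.
That leaves $11,800 − $3,650 = $8,150 for coinsurance.
Coinsurance: $8,150 × 30% = $2,445.
Member responsibility before any cap: $3,650 + $2,445 = $6,095.
Total out-of-pocket so far would be $200 + $6,095 = $6,295, below the $10,900 cap — no reduction.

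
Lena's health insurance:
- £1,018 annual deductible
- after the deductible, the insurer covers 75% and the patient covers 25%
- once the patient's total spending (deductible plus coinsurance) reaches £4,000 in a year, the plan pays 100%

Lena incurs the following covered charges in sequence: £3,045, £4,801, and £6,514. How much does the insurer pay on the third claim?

£5,239

Claim 1 — £3,045: £1,018 to deductible, leaving £2,027; patient's 25% is £506.75. Cost to patient: £1,524.75. OOP to date £1,524.75. Plan pays £3,045 − £1,524.75 = £1,520.25.
Claim 2 — £4,801: deductible met; 25% of £4,801 = £1,200.25. Patient pays £1,200.25; OOP now £2,725. Insurer: £4,801 − £1,200.25 = £3,600.75.
Claim 3 — £6,514: deductible met; 25% of £6,514 = £1,628.50. OOP would hit £4,353.50 > £4,000, so the cap limits the patient to £4,000 − £2,725 = £1,275. Insurer: £6,514 − £1,275 = £5,239.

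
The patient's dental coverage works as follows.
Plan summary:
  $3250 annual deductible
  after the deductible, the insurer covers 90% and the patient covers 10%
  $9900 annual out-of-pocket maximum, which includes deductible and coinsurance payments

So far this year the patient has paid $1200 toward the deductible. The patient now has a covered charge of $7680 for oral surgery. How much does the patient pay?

$2613

Deductible still to meet: $3250 − $1200 = $2050.
The remaining $5630 (= $7680 − $2050) moves to coinsurance.
Coinsurance: $5630 × 10% = $563.
That puts the patient's cost at $2050 + $563 = $2613 before any cap.
Year-to-date out-of-pocket becomes $1200 + $2613 = $3813, still under the $9900 maximum, so no cap applies.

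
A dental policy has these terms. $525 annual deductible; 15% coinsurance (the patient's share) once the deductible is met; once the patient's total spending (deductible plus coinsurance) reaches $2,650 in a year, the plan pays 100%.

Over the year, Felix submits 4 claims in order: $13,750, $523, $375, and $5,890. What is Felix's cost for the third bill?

#1 ($13,750): $525 to deductible, leaving $13,225; 15% of $13,225 = $1,983.75. Patient owes $2,508.75 (running OOP $2,508.75).
#2 ($523): deductible met; 15% of $523 = $78.45. Cost to patient: $78.45. OOP to date $2,587.20.
#3 ($375): deductible already satisfied, so patient's share is 15% × $375 = $56.25. Patient owes $56.25 (running OOP $2,643.45).

$56.25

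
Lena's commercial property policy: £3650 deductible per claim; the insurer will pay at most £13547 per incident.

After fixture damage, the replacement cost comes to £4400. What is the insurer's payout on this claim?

After the deductible, £4400 − £3650 = £750 remains.
That's under the £13547 cap, so the insurer reimburses the full £750.

£750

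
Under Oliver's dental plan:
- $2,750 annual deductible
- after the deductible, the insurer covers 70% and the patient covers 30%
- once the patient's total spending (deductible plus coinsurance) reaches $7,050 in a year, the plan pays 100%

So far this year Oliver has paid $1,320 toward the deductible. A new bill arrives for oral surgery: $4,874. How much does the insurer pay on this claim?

$2,410.80

Remaining deductible: $2,750 − $1,320 = $1,430.
That leaves $4,874 − $1,430 = $3,444 for coinsurance.
Coinsurance: $3,444 × 30% = $1,033.20.
Patient responsibility before any cap: $1,430 + $1,033.20 = $2,463.20.
Year-to-date out-of-pocket becomes $1,320 + $2,463.20 = $3,783.20, still under the $7,050 maximum, so no cap applies.
The insurer covers the remainder: $4,874 − $2,463.20 = $2,410.80.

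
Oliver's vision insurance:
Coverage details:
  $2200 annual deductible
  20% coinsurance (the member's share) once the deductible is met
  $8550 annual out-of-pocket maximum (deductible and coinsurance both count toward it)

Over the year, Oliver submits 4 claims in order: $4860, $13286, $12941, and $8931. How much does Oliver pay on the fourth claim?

Bill 1, $4860: $2200 to deductible, leaving $2660; coinsurance $2660 × 20% = $532. Member owes $2732 (running OOP $2732).
Bill 2, $13286: deductible met; 20% of $13286 = $2657.20. Member owes $2657.20 (running OOP $5389.20).
Bill 3, $12941: deductible already satisfied, so member's share is 20% × $12941 = $2588.20. Member owes $2588.20 (running OOP $7977.40).
Bill 4, $8931: deductible already satisfied, so member's share is 20% × $8931 = $1786.20. OOP would hit $9763.60 > $8550, so the cap limits the member to $8550 − $7977.40 = $572.60.

$572.60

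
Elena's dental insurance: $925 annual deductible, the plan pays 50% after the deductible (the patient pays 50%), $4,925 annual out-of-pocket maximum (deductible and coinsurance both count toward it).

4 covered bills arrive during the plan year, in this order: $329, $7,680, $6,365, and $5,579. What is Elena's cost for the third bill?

$458

Bill 1, $329: entire amount goes to the deductible. Patient owes $329 (running OOP $329).
Bill 2, $7,680: $596 to deductible, leaving $7,084; patient's 50% is $3,542. Patient owes $4,138 (running OOP $4,467).
Bill 3, $6,365: 50% coinsurance on $6,365 = $3,182.50. Adding that to $4,467 gives $7,649.50, past the $4,925 cap; patient pays only $4,925 − $4,467 = $458.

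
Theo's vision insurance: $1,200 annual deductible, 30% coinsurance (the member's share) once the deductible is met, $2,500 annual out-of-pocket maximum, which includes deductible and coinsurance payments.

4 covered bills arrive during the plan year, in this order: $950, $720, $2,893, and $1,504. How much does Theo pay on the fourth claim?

$291.10

Bill 1, $950: all of it applies to the deductible. Member pays $950; OOP now $950.
Bill 2, $720: $250 to deductible, leaving $470; member's 30% is $141. Member pays $391; OOP now $1,341.
Bill 3, $2,893: deductible met; 30% of $2,893 = $867.90. Member pays $867.90; OOP now $2,208.90.
Bill 4, $1,504: deductible already satisfied, so member's share is 30% × $1,504 = $451.20. That would push OOP to $2,660.10, over the $2,500 cap, so member pays $2,500 − $2,208.90 = $291.10.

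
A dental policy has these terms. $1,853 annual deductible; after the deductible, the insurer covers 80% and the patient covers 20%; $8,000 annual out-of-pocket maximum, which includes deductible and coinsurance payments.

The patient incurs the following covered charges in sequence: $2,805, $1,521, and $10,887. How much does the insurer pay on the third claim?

$8,709.60

#1 ($2,805): $1,853 to deductible, leaving $952; coinsurance $952 × 20% = $190.40. Cost to patient: $2,043.40. OOP to date $2,043.40. Plan pays $2,805 − $2,043.40 = $761.60.
#2 ($1,521): deductible already satisfied, so patient's share is 20% × $1,521 = $304.20. Patient pays $304.20; OOP now $2,347.60. Plan pays $1,521 − $304.20 = $1,216.80.
#3 ($10,887): 20% coinsurance on $10,887 = $2,177.40. Cost to patient: $2,177.40. OOP to date $4,525. Plan pays $10,887 − $2,177.40 = $8,709.60.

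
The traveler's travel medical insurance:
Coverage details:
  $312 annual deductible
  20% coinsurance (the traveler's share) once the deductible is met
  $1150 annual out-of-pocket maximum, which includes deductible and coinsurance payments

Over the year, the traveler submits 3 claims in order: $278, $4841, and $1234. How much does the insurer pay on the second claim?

Claim 1 — $278: fully absorbed by the deductible. Traveler pays $278; OOP now $278. Insurer: $278 − $278 = $0.
Claim 2 — $4841: $34 finishes the deductible; $4807 goes to coinsurance; 20% of $4807 = $961.40. Deductible plus coinsurance: $34 + $961.40 = $995.40. That would push OOP to $1273.40, over the $1150 cap, so traveler pays $1150 − $278 = $872. Plan pays $4841 − $872 = $3969.

$3969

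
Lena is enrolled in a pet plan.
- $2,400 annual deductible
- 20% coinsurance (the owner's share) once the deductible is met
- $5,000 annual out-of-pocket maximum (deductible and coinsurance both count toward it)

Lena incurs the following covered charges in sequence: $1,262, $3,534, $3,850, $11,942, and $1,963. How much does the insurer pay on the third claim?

Claim 1 — $1,262: all of it applies to the deductible. Cost to owner: $1,262. OOP to date $1,262. Insurer: $1,262 − $1,262 = $0.
Claim 2 — $3,534: deductible takes $1,138, $2,396 remains; 20% of $2,396 = $479.20. Owner owes $1,617.20 (running OOP $2,879.20). Insurer: $3,534 − $1,617.20 = $1,916.80.
Claim 3 — $3,850: 20% coinsurance on $3,850 = $770. Cost to owner: $770. OOP to date $3,649.20. Plan pays $3,850 − $770 = $3,080.

$3,080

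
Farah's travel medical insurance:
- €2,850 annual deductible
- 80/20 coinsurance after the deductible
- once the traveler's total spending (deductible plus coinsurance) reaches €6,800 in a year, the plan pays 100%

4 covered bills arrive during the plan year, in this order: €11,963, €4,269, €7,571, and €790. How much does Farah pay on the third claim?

Bill 1, €11,963: deductible takes €2,850, €9,113 remains; 20% of €9,113 = €1,822.60. Cost to traveler: €4,672.60. OOP to date €4,672.60.
Bill 2, €4,269: deductible met; 20% of €4,269 = €853.80. Traveler owes €853.80 (running OOP €5,526.40).
Bill 3, €7,571: deductible already satisfied, so traveler's share is 20% × €7,571 = €1,514.20. OOP would hit €7,040.60 > €6,800, so the cap limits the traveler to €6,800 − €5,526.40 = €1,273.60.

€1,273.60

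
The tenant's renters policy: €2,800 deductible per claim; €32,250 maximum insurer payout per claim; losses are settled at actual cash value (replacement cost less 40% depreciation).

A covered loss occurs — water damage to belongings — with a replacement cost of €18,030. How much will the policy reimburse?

Actual cash value after 40% depreciation: €18,030 × 60% = €10,818.
Subtract the deductible: €10,818 − €2,800 = €8,018.
That's under the €32,250 cap, so the insurer reimburses the full €8,018.

€8,018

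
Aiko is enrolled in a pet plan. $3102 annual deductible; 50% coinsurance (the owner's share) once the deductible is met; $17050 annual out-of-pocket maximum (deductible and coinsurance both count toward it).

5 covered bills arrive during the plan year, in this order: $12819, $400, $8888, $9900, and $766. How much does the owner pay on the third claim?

#1 ($12819): $3102 finishes the deductible; $9717 goes to coinsurance; coinsurance $9717 × 50% = $4858.50. Owner owes $7960.50 (running OOP $7960.50).
#2 ($400): 50% coinsurance on $400 = $200. Cost to owner: $200. OOP to date $8160.50.
#3 ($8888): deductible met; 50% of $8888 = $4444. Owner owes $4444 (running OOP $12604.50).

$4444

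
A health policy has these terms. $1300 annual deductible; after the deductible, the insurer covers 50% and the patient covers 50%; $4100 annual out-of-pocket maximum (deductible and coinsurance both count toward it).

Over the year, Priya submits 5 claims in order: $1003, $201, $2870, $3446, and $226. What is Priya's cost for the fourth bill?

$1413

Claim 1 — $1003: fully absorbed by the deductible. Patient owes $1003 (running OOP $1003).
Claim 2 — $201: fully absorbed by the deductible. Cost to patient: $201. OOP to date $1204.
Claim 3 — $2870: $96 finishes the deductible; $2774 goes to coinsurance; coinsurance $2774 × 50% = $1387. Cost to patient: $1483. OOP to date $2687.
Claim 4 — $3446: 50% coinsurance on $3446 = $1723. OOP would hit $4410 > $4100, so the cap limits the patient to $4100 − $2687 = $1413.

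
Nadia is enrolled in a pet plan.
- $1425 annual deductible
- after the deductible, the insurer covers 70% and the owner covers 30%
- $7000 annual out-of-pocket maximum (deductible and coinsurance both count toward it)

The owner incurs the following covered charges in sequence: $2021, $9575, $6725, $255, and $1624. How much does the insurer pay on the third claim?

#1 ($2021): $1425 finishes the deductible; $596 goes to coinsurance; owner's 30% is $178.80. Cost to owner: $1603.80. OOP to date $1603.80. Insurer: $2021 − $1603.80 = $417.20.
#2 ($9575): deductible met; 30% of $9575 = $2872.50. Cost to owner: $2872.50. OOP to date $4476.30. Insurer: $9575 − $2872.50 = $6702.50.
#3 ($6725): deductible met; 30% of $6725 = $2017.50. Cost to owner: $2017.50. OOP to date $6493.80. Insurer: $6725 − $2017.50 = $4707.50.

$4707.50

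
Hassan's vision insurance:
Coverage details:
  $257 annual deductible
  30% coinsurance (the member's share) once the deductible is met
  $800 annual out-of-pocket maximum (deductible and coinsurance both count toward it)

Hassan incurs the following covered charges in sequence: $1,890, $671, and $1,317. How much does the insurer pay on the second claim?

#1 ($1,890): deductible takes $257, $1,633 remains; coinsurance $1,633 × 30% = $489.90. Cost to member: $746.90. OOP to date $746.90. Insurer: $1,890 − $746.90 = $1,143.10.
#2 ($671): deductible already satisfied, so member's share is 30% × $671 = $201.30. Adding that to $746.90 gives $948.20, past the $800 cap; member pays only $800 − $746.90 = $53.10. Insurer: $671 − $53.10 = $617.90.

$617.90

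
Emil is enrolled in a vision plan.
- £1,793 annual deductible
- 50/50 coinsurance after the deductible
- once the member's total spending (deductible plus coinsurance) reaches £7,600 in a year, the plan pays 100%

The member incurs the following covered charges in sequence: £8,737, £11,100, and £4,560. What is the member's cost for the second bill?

Claim 1 (£8,737): £1,793 finishes the deductible; £6,944 goes to coinsurance; 50% of £6,944 = £3,472. Cost to member: £5,265. OOP to date £5,265.
Claim 2 (£11,100): deductible met; 50% of £11,100 = £5,550. That would push OOP to £10,815, over the £7,600 cap, so member pays £7,600 − £5,265 = £2,335.

£2,335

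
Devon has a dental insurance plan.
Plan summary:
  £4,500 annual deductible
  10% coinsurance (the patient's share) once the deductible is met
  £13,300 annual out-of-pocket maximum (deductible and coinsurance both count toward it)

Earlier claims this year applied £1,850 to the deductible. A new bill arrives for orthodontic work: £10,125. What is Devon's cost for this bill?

£3,397.50

Remaining deductible: £4,500 − £1,850 = £2,650.
The remaining £7,475 (= £10,125 − £2,650) moves to coinsurance.
10% of £7,475 = £747.50 falls to the patient.
Patient responsibility before any cap: £2,650 + £747.50 = £3,397.50.
Year-to-date out-of-pocket becomes £1,850 + £3,397.50 = £5,247.50, still under the £13,300 maximum, so no cap applies.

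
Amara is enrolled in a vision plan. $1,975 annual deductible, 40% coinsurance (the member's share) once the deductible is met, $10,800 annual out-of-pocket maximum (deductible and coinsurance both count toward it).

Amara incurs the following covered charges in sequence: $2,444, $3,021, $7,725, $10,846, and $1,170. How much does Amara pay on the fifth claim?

$0.60

Claim 1 ($2,444): $1,975 finishes the deductible; $469 goes to coinsurance; member's 40% is $187.60. Member owes $2,162.60 (running OOP $2,162.60).
Claim 2 ($3,021): deductible met; 40% of $3,021 = $1,208.40. Cost to member: $1,208.40. OOP to date $3,371.
Claim 3 ($7,725): deductible already satisfied, so member's share is 40% × $7,725 = $3,090. Member pays $3,090; OOP now $6,461.
Claim 4 ($10,846): deductible already satisfied, so member's share is 40% × $10,846 = $4,338.40. Cost to member: $4,338.40. OOP to date $10,799.40.
Claim 5 ($1,170): deductible met; 40% of $1,170 = $468. OOP would hit $11,267.40 > $10,800, so the cap limits the member to $10,800 − $10,799.40 = $0.60.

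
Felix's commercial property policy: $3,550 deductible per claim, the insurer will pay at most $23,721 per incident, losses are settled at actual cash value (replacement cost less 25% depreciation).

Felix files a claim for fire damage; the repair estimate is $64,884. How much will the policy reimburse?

Depreciate 25%: the covered value is $64,884 × 0.75 = $48,663.
Less the $3,550 deductible: $48,663 − $3,550 = $45,113.
The $23,721 per-incident cap binds; insurer pays $23,721.

$23,721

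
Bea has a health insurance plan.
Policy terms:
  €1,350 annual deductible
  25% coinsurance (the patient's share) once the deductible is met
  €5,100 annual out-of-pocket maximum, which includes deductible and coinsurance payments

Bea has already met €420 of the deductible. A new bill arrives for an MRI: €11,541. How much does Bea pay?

€3,582.75

Deductible still to meet: €1,350 − €420 = €930.
The remaining €10,611 (= €11,541 − €930) moves to coinsurance.
25% of €10,611 = €2,652.75 falls to the patient.
That puts the patient's cost at €930 + €2,652.75 = €3,582.75 before any cap.
Cumulative spending €420 + €3,582.75 = €4,002.75 stays under the €5,100 maximum.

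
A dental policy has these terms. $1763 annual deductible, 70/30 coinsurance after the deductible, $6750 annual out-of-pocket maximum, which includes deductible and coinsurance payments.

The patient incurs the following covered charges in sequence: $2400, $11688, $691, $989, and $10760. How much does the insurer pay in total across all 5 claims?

#1 ($2400): deductible takes $1763, $637 remains; 30% of $637 = $191.10. Patient pays $1954.10; OOP now $1954.10. Plan pays $2400 − $1954.10 = $445.90.
#2 ($11688): deductible already satisfied, so patient's share is 30% × $11688 = $3506.40. Patient owes $3506.40 (running OOP $5460.50). Plan pays $11688 − $3506.40 = $8181.60.
#3 ($691): 30% coinsurance on $691 = $207.30. Patient owes $207.30 (running OOP $5667.80). Plan pays $691 − $207.30 = $483.70.
#4 ($989): deductible met; 30% of $989 = $296.70. Cost to patient: $296.70. OOP to date $5964.50. Plan pays $989 − $296.70 = $692.30.
#5 ($10760): 30% coinsurance on $10760 = $3228. That would push OOP to $9192.50, over the $6750 cap, so patient pays $6750 − $5964.50 = $785.50. Insurer: $10760 − $785.50 = $9974.50.
Insurer total: $445.90 + $8181.60 + $483.70 + $692.30 + $9974.50 = $19778.

$19778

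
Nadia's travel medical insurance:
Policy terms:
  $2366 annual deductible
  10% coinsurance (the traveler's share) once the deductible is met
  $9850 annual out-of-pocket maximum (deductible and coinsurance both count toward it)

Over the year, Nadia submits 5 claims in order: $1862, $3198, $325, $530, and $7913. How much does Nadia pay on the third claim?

$32.50

Claim 1 — $1862: entire amount goes to the deductible. Traveler owes $1862 (running OOP $1862).
Claim 2 — $3198: deductible takes $504, $2694 remains; 10% of $2694 = $269.40. Cost to traveler: $773.40. OOP to date $2635.40.
Claim 3 — $325: 10% coinsurance on $325 = $32.50. Traveler pays $32.50; OOP now $2667.90.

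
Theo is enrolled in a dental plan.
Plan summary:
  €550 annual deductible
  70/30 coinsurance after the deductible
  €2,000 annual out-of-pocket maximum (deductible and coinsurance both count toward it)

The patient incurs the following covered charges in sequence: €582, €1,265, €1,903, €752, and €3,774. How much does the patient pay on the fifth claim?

Claim 1 (€582): €550 to deductible, leaving €32; 30% of €32 = €9.60. Patient owes €559.60 (running OOP €559.60).
Claim 2 (€1,265): 30% coinsurance on €1,265 = €379.50. Patient owes €379.50 (running OOP €939.10).
Claim 3 (€1,903): 30% coinsurance on €1,903 = €570.90. Patient pays €570.90; OOP now €1,510.
Claim 4 (€752): 30% coinsurance on €752 = €225.60. Patient owes €225.60 (running OOP €1,735.60).
Claim 5 (€3,774): deductible already satisfied, so patient's share is 30% × €3,774 = €1,132.20. That would push OOP to €2,867.80, over the €2,000 cap, so patient pays €2,000 − €1,735.60 = €264.40.

€264.40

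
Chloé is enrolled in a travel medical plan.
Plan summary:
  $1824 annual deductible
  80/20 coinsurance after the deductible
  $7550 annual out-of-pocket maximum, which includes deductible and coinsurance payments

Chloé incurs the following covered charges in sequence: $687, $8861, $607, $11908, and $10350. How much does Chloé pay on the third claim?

Bill 1, $687: fully absorbed by the deductible. Traveler owes $687 (running OOP $687).
Bill 2, $8861: $1137 finishes the deductible; $7724 goes to coinsurance; coinsurance $7724 × 20% = $1544.80. Traveler owes $2681.80 (running OOP $3368.80).
Bill 3, $607: deductible met; 20% of $607 = $121.40. Traveler owes $121.40 (running OOP $3490.20).

$121.40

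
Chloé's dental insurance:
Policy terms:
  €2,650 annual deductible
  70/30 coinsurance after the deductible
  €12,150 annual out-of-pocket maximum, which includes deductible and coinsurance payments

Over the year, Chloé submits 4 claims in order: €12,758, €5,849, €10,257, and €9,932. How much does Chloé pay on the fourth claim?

€1,635.80

#1 (€12,758): €2,650 to deductible, leaving €10,108; 30% of €10,108 = €3,032.40. Cost to patient: €5,682.40. OOP to date €5,682.40.
#2 (€5,849): deductible already satisfied, so patient's share is 30% × €5,849 = €1,754.70. Patient owes €1,754.70 (running OOP €7,437.10).
#3 (€10,257): deductible already satisfied, so patient's share is 30% × €10,257 = €3,077.10. Patient pays €3,077.10; OOP now €10,514.20.
#4 (€9,932): deductible met; 30% of €9,932 = €2,979.60. Adding that to €10,514.20 gives €13,493.80, past the €12,150 cap; patient pays only €12,150 − €10,514.20 = €1,635.80.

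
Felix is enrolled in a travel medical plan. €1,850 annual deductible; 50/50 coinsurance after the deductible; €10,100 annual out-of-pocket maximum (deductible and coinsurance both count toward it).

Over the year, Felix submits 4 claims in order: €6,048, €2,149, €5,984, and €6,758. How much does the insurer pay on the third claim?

€2,992

Claim 1 — €6,048: deductible takes €1,850, €4,198 remains; traveler's 50% is €2,099. Cost to traveler: €3,949. OOP to date €3,949. Plan pays €6,048 − €3,949 = €2,099.
Claim 2 — €2,149: deductible already satisfied, so traveler's share is 50% × €2,149 = €1,074.50. Traveler pays €1,074.50; OOP now €5,023.50. Plan pays €2,149 − €1,074.50 = €1,074.50.
Claim 3 — €5,984: deductible already satisfied, so traveler's share is 50% × €5,984 = €2,992. Cost to traveler: €2,992. OOP to date €8,015.50. Plan pays €5,984 − €2,992 = €2,992.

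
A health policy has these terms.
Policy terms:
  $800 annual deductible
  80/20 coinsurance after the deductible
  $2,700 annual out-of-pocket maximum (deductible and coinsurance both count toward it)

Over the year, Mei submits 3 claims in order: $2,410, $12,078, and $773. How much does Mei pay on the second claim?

Bill 1, $2,410: deductible takes $800, $1,610 remains; coinsurance $1,610 × 20% = $322. Patient pays $1,122; OOP now $1,122.
Bill 2, $12,078: deductible already satisfied, so patient's share is 20% × $12,078 = $2,415.60. OOP would hit $3,537.60 > $2,700, so the cap limits the patient to $2,700 − $1,122 = $1,578.

$1,578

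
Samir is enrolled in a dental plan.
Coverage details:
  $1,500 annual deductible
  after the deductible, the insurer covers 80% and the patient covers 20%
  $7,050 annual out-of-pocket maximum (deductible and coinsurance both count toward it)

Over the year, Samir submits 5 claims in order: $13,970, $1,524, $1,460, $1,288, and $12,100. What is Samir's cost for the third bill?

$292

Claim 1 — $13,970: $1,500 finishes the deductible; $12,470 goes to coinsurance; coinsurance $12,470 × 20% = $2,494. Patient owes $3,994 (running OOP $3,994).
Claim 2 — $1,524: deductible already satisfied, so patient's share is 20% × $1,524 = $304.80. Patient pays $304.80; OOP now $4,298.80.
Claim 3 — $1,460: deductible already satisfied, so patient's share is 20% × $1,460 = $292. Patient pays $292; OOP now $4,590.80.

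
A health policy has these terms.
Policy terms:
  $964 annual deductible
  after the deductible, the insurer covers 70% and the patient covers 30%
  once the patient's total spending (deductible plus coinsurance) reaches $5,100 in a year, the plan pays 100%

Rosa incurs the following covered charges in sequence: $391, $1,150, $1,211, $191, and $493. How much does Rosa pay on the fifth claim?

#1 ($391): fully absorbed by the deductible. Patient owes $391 (running OOP $391).
#2 ($1,150): deductible takes $573, $577 remains; coinsurance $577 × 30% = $173.10. Patient pays $746.10; OOP now $1,137.10.
#3 ($1,211): deductible already satisfied, so patient's share is 30% × $1,211 = $363.30. Cost to patient: $363.30. OOP to date $1,500.40.
#4 ($191): deductible met; 30% of $191 = $57.30. Patient owes $57.30 (running OOP $1,557.70).
#5 ($493): 30% coinsurance on $493 = $147.90. Patient owes $147.90 (running OOP $1,705.60).

$147.90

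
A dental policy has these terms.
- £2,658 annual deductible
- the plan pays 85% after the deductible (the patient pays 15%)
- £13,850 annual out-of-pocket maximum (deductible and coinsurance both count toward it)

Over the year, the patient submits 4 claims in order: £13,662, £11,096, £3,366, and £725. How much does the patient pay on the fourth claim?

£108.75

Bill 1, £13,662: £2,658 to deductible, leaving £11,004; patient's 15% is £1,650.60. Patient pays £4,308.60; OOP now £4,308.60.
Bill 2, £11,096: 15% coinsurance on £11,096 = £1,664.40. Cost to patient: £1,664.40. OOP to date £5,973.
Bill 3, £3,366: 15% coinsurance on £3,366 = £504.90. Patient pays £504.90; OOP now £6,477.90.
Bill 4, £725: deductible met; 15% of £725 = £108.75. Cost to patient: £108.75. OOP to date £6,586.65.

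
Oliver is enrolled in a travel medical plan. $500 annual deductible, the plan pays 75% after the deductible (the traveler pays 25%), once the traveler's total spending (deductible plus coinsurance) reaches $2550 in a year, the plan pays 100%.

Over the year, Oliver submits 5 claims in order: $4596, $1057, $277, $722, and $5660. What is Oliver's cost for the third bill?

$69.25

#1 ($4596): deductible takes $500, $4096 remains; 25% of $4096 = $1024. Traveler pays $1524; OOP now $1524.
#2 ($1057): deductible met; 25% of $1057 = $264.25. Traveler pays $264.25; OOP now $1788.25.
#3 ($277): 25% coinsurance on $277 = $69.25. Cost to traveler: $69.25. OOP to date $1857.50.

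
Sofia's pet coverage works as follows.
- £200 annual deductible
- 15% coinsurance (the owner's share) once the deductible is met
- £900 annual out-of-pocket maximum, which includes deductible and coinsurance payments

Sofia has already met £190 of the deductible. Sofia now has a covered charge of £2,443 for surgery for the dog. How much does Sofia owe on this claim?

£374.95

Remaining deductible: £200 − £190 = £10.
That leaves £2,443 − £10 = £2,433 for coinsurance.
Coinsurance: £2,433 × 15% = £364.95.
So the owner owes £10 + £364.95 = £374.95 before any cap.
Year-to-date out-of-pocket becomes £190 + £374.95 = £564.95, still under the £900 maximum, so no cap applies.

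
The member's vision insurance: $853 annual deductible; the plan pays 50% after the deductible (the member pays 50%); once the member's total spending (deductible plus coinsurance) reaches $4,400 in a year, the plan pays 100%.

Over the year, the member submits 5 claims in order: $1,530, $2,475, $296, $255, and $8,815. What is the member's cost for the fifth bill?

$1,695.50

Bill 1, $1,530: deductible takes $853, $677 remains; member's 50% is $338.50. Cost to member: $1,191.50. OOP to date $1,191.50.
Bill 2, $2,475: 50% coinsurance on $2,475 = $1,237.50. Cost to member: $1,237.50. OOP to date $2,429.
Bill 3, $296: deductible already satisfied, so member's share is 50% × $296 = $148. Member pays $148; OOP now $2,577.
Bill 4, $255: deductible already satisfied, so member's share is 50% × $255 = $127.50. Member owes $127.50 (running OOP $2,704.50).
Bill 5, $8,815: deductible met; 50% of $8,815 = $4,407.50. OOP would hit $7,112 > $4,400, so the cap limits the member to $4,400 − $2,704.50 = $1,695.50.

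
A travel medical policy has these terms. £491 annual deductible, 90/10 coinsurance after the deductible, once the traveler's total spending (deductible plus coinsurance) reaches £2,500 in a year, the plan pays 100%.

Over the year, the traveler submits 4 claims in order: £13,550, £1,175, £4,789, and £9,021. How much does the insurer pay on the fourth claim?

Bill 1, £13,550: £491 to deductible, leaving £13,059; traveler's 10% is £1,305.90. Traveler pays £1,796.90; OOP now £1,796.90. Insurer: £13,550 − £1,796.90 = £11,753.10.
Bill 2, £1,175: deductible already satisfied, so traveler's share is 10% × £1,175 = £117.50. Traveler owes £117.50 (running OOP £1,914.40). Insurer: £1,175 − £117.50 = £1,057.50.
Bill 3, £4,789: 10% coinsurance on £4,789 = £478.90. Traveler owes £478.90 (running OOP £2,393.30). Insurer: £4,789 − £478.90 = £4,310.10.
Bill 4, £9,021: deductible already satisfied, so traveler's share is 10% × £9,021 = £902.10. OOP would hit £3,295.40 > £2,500, so the cap limits the traveler to £2,500 − £2,393.30 = £106.70. Plan pays £9,021 − £106.70 = £8,914.30.

£8,914.30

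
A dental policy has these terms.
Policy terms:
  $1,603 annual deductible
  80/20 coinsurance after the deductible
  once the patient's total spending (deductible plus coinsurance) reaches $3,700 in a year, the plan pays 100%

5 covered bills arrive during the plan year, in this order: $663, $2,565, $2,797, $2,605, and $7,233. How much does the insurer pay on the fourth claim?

Bill 1, $663: fully absorbed by the deductible. Patient owes $663 (running OOP $663). Plan pays $663 − $663 = $0.
Bill 2, $2,565: $940 finishes the deductible; $1,625 goes to coinsurance; coinsurance $1,625 × 20% = $325. Cost to patient: $1,265. OOP to date $1,928. Plan pays $2,565 − $1,265 = $1,300.
Bill 3, $2,797: deductible met; 20% of $2,797 = $559.40. Patient pays $559.40; OOP now $2,487.40. Plan pays $2,797 − $559.40 = $2,237.60.
Bill 4, $2,605: deductible already satisfied, so patient's share is 20% × $2,605 = $521. Patient pays $521; OOP now $3,008.40. Insurer: $2,605 − $521 = $2,084.

$2,084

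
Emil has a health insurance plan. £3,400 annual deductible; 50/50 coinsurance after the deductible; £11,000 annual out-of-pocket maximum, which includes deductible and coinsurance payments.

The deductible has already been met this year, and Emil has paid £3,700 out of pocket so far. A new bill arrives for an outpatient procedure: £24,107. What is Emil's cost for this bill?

£7,300

The deductible is already satisfied, so the full bill goes to coinsurance.
Patient's 50% share of £24,107 is £12,053.50.
Adding £12,053.50 to the £3,700 already spent would give £15,753.50, which exceeds the £11,000 cap; the patient pays just £11,000 − £3,700 = £7,300.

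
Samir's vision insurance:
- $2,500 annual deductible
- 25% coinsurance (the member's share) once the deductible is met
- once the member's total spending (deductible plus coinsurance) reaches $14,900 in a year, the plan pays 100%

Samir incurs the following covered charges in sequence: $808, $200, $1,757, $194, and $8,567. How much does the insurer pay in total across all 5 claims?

Bill 1, $808: entire amount goes to the deductible. Member owes $808 (running OOP $808). Plan pays $808 − $808 = $0.
Bill 2, $200: all of it applies to the deductible. Member owes $200 (running OOP $1,008). Insurer: $200 − $200 = $0.
Bill 3, $1,757: $1,492 finishes the deductible; $265 goes to coinsurance; member's 25% is $66.25. Member owes $1,558.25 (running OOP $2,566.25). Insurer: $1,757 − $1,558.25 = $198.75.
Bill 4, $194: deductible met; 25% of $194 = $48.50. Cost to member: $48.50. OOP to date $2,614.75. Plan pays $194 − $48.50 = $145.50.
Bill 5, $8,567: deductible met; 25% of $8,567 = $2,141.75. Member pays $2,141.75; OOP now $4,756.50. Insurer: $8,567 − $2,141.75 = $6,425.25.
Insurer total = bills − member's total = $11,526 − $4,756.50 = $6,769.50.

$6,769.50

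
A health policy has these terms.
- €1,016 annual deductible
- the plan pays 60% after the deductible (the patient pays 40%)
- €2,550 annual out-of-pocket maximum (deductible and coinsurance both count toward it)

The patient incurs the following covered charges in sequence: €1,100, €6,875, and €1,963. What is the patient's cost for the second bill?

€1,500.40

Claim 1 — €1,100: €1,016 finishes the deductible; €84 goes to coinsurance; patient's 40% is €33.60. Patient owes €1,049.60 (running OOP €1,049.60).
Claim 2 — €6,875: deductible met; 40% of €6,875 = €2,750. OOP would hit €3,799.60 > €2,550, so the cap limits the patient to €2,550 − €1,049.60 = €1,500.40.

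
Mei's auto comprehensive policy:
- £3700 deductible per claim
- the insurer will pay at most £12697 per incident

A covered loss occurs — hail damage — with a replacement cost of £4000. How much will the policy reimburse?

Less the £3700 deductible: £4000 − £3700 = £300.
£300 ≤ £12697, so the limit doesn't bind; insurer pays £300.

£300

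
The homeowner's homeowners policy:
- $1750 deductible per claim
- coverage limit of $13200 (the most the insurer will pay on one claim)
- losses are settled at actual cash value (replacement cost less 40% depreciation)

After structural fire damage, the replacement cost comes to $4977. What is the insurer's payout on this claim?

Depreciate 40%: the covered value is $4977 × 0.6 = $2986.20.
Subtract the deductible: $2986.20 − $1750 = $1236.20.
$1236.20 ≤ $13200, so the limit doesn't bind; insurer pays $1236.20.

$1236.20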